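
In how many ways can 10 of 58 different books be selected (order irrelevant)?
C(58,10) = 58!/(10!×48!) = 52179482355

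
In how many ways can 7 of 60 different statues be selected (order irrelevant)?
C(60,7) = 60!/(7!×53!) = 386206920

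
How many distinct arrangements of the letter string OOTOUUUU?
8! / (1! × 4! × 3!) = 280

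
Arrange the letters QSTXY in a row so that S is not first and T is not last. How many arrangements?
By inclusion-exclusion: 5! - 2×(5-1)! + (5-2)! = 120 - 48 + 6 = 78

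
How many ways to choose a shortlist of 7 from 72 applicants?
C(72,7) = 72!/(7!×65!) = 1473109704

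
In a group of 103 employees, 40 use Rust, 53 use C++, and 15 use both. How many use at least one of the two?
|A∪B| = |A| + |B| - |A∩B| = 40 + 53 - 15 = 78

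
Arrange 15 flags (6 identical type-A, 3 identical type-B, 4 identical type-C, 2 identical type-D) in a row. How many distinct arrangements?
15! / (6! × 3! × 4! × 2!) = 6306300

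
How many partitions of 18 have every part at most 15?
Let r_j(i) = number of partitions of i into parts ≤ j, for i = 0..18. r_1(i) = 1 for all i; r_j(i) = r_{j-1}(i) + r_j(i-j). Rows j = 2..15: ≤2: 1 1 2 2 3 3 4 4 5 5 6 6 7 7 8 8 9 9 10; ≤3: 1 1 2 3 4 5 7 8 10 12 14 16 19 21 24 27 30 33 37; ≤4: 1 1 2 3 5 6 9 11 15 18 23 27 34 39 47 54 64 72 84; ≤5: 1 1 2 3 5 7 10 13 18 23 30 37 47 57 70 84 101 119 141; ≤6: 1 1 2 3 5 7 11 14 20 26 35 44 58 71 90 110 136 163 199; ≤7: 1 1 2 3 5 7 11 15 21 28 38 49 65 82 105 131 164 201 248; ≤8: 1 1 2 3 5 7 11 15 22 29 40 52 70 89 116 146 186 230 288; ≤9: 1 1 2 3 5 7 11 15 22 30 41 54 73 94 123 157 201 252 318; ≤10: 1 1 2 3 5 7 11 15 22 30 42 55 75 97 128 164 212 267 340; ≤11: 1 1 2 3 5 7 11 15 22 30 42 56 76 99 131 169 219 278 355; ≤12: 1 1 2 3 5 7 11 15 22 30 42 56 77 100 133 172 224 285 366; ≤13: 1 1 2 3 5 7 11 15 22 30 42 56 77 101 134 174 227 290 373; ≤14: 1 1 2 3 5 7 11 15 22 30 42 56 77 101 135 175 229 293 378; ≤15: 1 1 2 3 5 7 11 15 22 30 42 56 77 101 135 176 230 295 381. r_15(18) = 381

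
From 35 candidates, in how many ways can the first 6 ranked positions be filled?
P(35,6) = 35!/(35-6)! = 1168675200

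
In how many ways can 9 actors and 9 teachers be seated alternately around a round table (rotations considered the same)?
Fix one of the actors: (9-1)! ways for the remaining actors, × 9! ways for the teachers = 40320 × 362880 = 14631321600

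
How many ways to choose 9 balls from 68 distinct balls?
C(68,9) = 68!/(9!×59!) = 49280065120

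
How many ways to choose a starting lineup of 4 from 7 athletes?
C(7,4) = 7!/(4!×3!) = 35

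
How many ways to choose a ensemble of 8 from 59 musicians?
C(59,8) = 59!/(8!×51!) = 2217471399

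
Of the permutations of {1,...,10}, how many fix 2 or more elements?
Exactly j fixed points: C(10,j)·!(10-j); sum over j ≥ 2 (derangement numbers via !m = (m-1)·(!(m-1) + !(m-2)): !0..!8 = 1, 0, 1, 2, 9, 44, 265, 1854, 14833). Σ_{j=2}^{10} C(10,j)·!(10-j) = C(10,2)·!8 + C(10,3)·!7 + C(10,4)·!6 + C(10,5)·!5 + C(10,6)·!4 + C(10,7)·!3 + C(10,8)·!2 + C(10,9)·!1 + C(10,10)·!0 = 45·14833 + 120·1854 + 210·265 + 252·44 + 210·9 + 120·2 + 45·1 + 10·0 + 1·1 = 958879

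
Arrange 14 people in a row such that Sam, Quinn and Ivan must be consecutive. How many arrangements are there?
Treat the 3 as one block: (14-3+1)! × 3! = 479001600 × 6 = 2874009600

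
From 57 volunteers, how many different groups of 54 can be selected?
C(57,54) = 57!/(54!×3!) = 29260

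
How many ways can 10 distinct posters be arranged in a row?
10! = 3628800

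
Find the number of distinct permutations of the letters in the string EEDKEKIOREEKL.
13! / (1! × 3! × 1! × 1! × 5! × 1! × 1!) = 8648640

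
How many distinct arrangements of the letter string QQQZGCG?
7! / (2! × 3! × 1! × 1!) = 420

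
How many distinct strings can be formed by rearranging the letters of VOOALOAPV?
9! / (1! × 2! × 3! × 1! × 2!) = 15120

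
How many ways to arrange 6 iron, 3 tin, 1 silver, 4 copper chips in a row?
14! / (6! × 3! × 1! × 4!) = 840840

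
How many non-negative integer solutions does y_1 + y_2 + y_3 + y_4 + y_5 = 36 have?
C(36+5-1, 5-1) = C(40, 4) = 91390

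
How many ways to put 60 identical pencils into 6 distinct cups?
C(60+6-1, 6-1) = C(65, 5) = 8259888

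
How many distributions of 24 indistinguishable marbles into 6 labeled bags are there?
C(24+6-1, 6-1) = C(29, 5) = 118755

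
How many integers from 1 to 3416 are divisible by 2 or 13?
⌊3416/2⌋ + ⌊3416/13⌋ - ⌊3416/26⌋ = 1708 + 262 - 131 = 1839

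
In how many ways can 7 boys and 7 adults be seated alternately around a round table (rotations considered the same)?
Fix one of the boys: (7-1)! ways for the remaining boys, × 7! ways for the adults = 720 × 5040 = 3628800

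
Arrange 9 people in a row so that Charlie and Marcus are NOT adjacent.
Total - adjacent = 9! - (9-1)!×2 = 362880 - 80640 = 282240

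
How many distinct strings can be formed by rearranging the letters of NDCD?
4! / (1! × 1! × 2!) = 12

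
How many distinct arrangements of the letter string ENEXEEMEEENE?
12! / (2! × 1! × 1! × 8!) = 5940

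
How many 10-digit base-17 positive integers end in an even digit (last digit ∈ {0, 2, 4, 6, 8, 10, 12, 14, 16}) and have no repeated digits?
Last∈{0,2,4,6,8,10,12,14,16}. Last=0: 4151347200. Last nonzero: 8×15×P(15,8) = 31135104000. Total = 35286451200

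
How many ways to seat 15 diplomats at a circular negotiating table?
Circular: fix one position, arrange the rest. (15-1)! = 87178291200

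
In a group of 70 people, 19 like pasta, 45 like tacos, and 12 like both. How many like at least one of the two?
|A∪B| = |A| + |B| - |A∩B| = 19 + 45 - 12 = 52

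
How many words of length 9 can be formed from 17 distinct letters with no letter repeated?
P(17,9) = 17!/(17-9)! = 8821612800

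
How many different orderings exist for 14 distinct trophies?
14! = 87178291200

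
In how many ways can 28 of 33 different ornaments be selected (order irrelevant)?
C(33,28) = 33!/(28!×5!) = 237336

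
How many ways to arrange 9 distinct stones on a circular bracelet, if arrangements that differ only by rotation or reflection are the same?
(9-1)!/2 = 40320/2 = 20160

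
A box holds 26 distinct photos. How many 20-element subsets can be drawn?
C(26,20) = 26!/(20!×6!) = 230230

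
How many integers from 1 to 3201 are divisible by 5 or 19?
⌊3201/5⌋ + ⌊3201/19⌋ - ⌊3201/95⌋ = 640 + 168 - 33 = 775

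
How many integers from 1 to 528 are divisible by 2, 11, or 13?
⌊528/2⌋+⌊528/11⌋+⌊528/13⌋ - ⌊528/22⌋-⌊528/26⌋-⌊528/143⌋ + ⌊528/286⌋ = 264+48+40 - 24-20-3 + 1 = 306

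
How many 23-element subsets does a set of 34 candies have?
C(34,23) = 34!/(23!×11!) = 286097760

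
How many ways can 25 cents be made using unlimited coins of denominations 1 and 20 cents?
Coefficient of x^25 in 1/(1-x^1) · 1/(1-x^20). Use j coins of 20 for j = 0..⌊25/20⌋ = 1, the rest in 1s: 1 + 1 = 2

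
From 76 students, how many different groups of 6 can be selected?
C(76,6) = 76!/(6!×70!) = 218618940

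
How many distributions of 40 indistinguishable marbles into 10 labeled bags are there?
C(40+10-1, 10-1) = C(49, 9) = 2054455634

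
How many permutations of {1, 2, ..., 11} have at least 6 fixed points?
Exactly j fixed points: C(11,j)·!(11-j); sum over j ≥ 6 (derangement numbers via !m = (m-1)·(!(m-1) + !(m-2)): !0..!5 = 1, 0, 1, 2, 9, 44). Σ_{j=6}^{11} C(11,j)·!(11-j) = C(11,6)·!5 + C(11,7)·!4 + C(11,8)·!3 + C(11,9)·!2 + C(11,10)·!1 + C(11,11)·!0 = 462·44 + 330·9 + 165·2 + 55·1 + 11·0 + 1·1 = 23684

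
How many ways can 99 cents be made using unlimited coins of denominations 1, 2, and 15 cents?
Coefficient of x^99 in 1/(1-x^1) · 1/(1-x^2) · 1/(1-x^15). Case on j = number of 15-cent coins (j = 0..6); remainder r = 99 - 15j is made from {1,2} in ⌊r/2⌋+1 ways. r = 99, 84, 69, 54, 39, 24, 9 → 50 + 43 + 35 + 28 + 20 + 13 + 5 = 194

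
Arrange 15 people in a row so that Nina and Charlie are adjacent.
Treat as block: (15-1)! × 2! = 87178291200 × 2 = 174356582400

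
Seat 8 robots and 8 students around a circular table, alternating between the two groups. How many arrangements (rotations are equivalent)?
Fix one of the robots: (8-1)! ways for the remaining robots, × 8! ways for the students = 5040 × 40320 = 203212800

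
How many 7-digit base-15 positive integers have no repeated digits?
First digit: 14 choices (nonzero). Then descending: 14 × 14 × 13 × 12 × 11 × 10 × 9 = 30270240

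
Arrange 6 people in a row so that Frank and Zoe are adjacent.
Treat as block: (6-1)! × 2! = 120 × 2 = 240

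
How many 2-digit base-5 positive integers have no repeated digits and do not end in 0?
Last digit: 4 nonzero choices. First digit: 3 (nonzero, ≠last). Middle 0: P(3,0) = 1. Total = 12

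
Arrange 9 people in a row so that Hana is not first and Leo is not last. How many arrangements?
By inclusion-exclusion: 9! - 2×(9-1)! + (9-2)! = 362880 - 80640 + 5040 = 287280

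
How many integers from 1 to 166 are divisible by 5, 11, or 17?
⌊166/5⌋+⌊166/11⌋+⌊166/17⌋ - ⌊166/55⌋-⌊166/85⌋-⌊166/187⌋ + ⌊166/935⌋ = 33+15+9 - 3-1-0 + 0 = 53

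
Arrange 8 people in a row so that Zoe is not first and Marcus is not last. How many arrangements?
By inclusion-exclusion: 8! - 2×(8-1)! + (8-2)! = 40320 - 10080 + 720 = 30960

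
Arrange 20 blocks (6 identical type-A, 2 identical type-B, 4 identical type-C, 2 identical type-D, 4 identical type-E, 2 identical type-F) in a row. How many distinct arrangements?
20! / (6! × 2! × 4! × 2! × 4! × 2!) = 733296564000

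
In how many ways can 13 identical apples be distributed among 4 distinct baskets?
C(13+4-1, 4-1) = C(16, 3) = 560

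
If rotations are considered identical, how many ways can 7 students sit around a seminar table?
Circular: fix one position, arrange the rest. (7-1)! = 720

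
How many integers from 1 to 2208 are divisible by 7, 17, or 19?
⌊2208/7⌋+⌊2208/17⌋+⌊2208/19⌋ - ⌊2208/119⌋-⌊2208/133⌋-⌊2208/323⌋ + ⌊2208/2261⌋ = 315+129+116 - 18-16-6 + 0 = 520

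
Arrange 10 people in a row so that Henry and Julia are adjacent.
Treat as block: (10-1)! × 2! = 362880 × 2 = 725760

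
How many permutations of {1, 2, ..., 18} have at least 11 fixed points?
Exactly j fixed points: C(18,j)·!(18-j); sum over j ≥ 11 (derangement numbers via !m = (m-1)·(!(m-1) + !(m-2)): !0..!7 = 1, 0, 1, 2, 9, 44, 265, 1854). Σ_{j=11}^{18} C(18,j)·!(18-j) = C(18,11)·!7 + C(18,12)·!6 + C(18,13)·!5 + C(18,14)·!4 + C(18,15)·!3 + C(18,16)·!2 + C(18,17)·!1 + C(18,18)·!0 = 31824·1854 + 18564·265 + 8568·44 + 3060·9 + 816·2 + 153·1 + 18·0 + 1·1 = 64327474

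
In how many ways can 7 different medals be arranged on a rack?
7! = 5040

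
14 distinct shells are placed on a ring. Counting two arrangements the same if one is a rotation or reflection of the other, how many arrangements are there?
(14-1)!/2 = 6227020800/2 = 3113510400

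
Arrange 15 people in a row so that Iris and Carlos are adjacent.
Treat as block: (15-1)! × 2! = 87178291200 × 2 = 174356582400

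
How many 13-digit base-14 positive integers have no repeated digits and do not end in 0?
Last digit: 13 nonzero choices. First digit: 12 (nonzero, ≠last). Middle 11: P(12,11) = 479001600. Total = 74724249600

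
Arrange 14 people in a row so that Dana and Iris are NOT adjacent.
Total - adjacent = 14! - (14-1)!×2 = 87178291200 - 12454041600 = 74724249600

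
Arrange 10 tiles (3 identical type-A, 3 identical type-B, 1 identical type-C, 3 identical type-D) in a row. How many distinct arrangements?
10! / (3! × 3! × 1! × 3!) = 16800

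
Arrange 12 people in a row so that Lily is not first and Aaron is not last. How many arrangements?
By inclusion-exclusion: 12! - 2×(12-1)! + (12-2)! = 479001600 - 79833600 + 3628800 = 402796800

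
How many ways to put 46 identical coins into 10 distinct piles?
C(46+10-1, 10-1) = C(55, 9) = 6358402050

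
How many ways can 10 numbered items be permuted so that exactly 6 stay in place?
Choose the 6 fixed points C(10,6) = 210, derange the rest: !4 = Σ_{j=0}^{4} (-1)^j·4!/j! = 24 - 24 + 12 - 4 + 1 = 9. Product = 210 × 9 = 1890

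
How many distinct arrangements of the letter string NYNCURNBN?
9! / (1! × 1! × 1! × 1! × 1! × 4!) = 15120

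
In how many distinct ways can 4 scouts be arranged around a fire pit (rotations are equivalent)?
Circular: fix one position, arrange the rest. (4-1)! = 6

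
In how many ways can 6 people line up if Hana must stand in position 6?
Fix one position: (6-1)! = 120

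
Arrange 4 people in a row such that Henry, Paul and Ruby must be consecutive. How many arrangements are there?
Treat the 3 as one block: (4-3+1)! × 3! = 2 × 6 = 12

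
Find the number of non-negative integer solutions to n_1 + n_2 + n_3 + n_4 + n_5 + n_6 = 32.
C(32+6-1, 6-1) = C(37, 5) = 435897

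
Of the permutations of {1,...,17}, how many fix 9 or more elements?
Exactly j fixed points: C(17,j)·!(17-j); sum over j ≥ 9 (derangement numbers via !m = (m-1)·(!(m-1) + !(m-2)): !0..!8 = 1, 0, 1, 2, 9, 44, 265, 1854, 14833). Σ_{j=9}^{17} C(17,j)·!(17-j) = C(17,9)·!8 + C(17,10)·!7 + C(17,11)·!6 + C(17,12)·!5 + C(17,13)·!4 + C(17,14)·!3 + C(17,15)·!2 + C(17,16)·!1 + C(17,17)·!0 = 24310·14833 + 19448·1854 + 12376·265 + 6188·44 + 2380·9 + 680·2 + 136·1 + 17·0 + 1·1 = 400221651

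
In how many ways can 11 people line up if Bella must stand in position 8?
Fix one position: (11-1)! = 3628800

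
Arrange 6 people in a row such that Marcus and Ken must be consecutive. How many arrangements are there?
Treat the 2 as one block: (6-2+1)! × 2! = 120 × 2 = 240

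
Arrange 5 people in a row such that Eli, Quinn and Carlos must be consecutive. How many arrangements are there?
Treat the 3 as one block: (5-3+1)! × 3! = 6 × 6 = 36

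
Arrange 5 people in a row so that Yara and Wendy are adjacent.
Treat as block: (5-1)! × 2! = 24 × 2 = 48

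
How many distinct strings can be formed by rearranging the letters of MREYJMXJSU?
10! / (1! × 1! × 1! × 1! × 1! × 2! × 2! × 1!) = 907200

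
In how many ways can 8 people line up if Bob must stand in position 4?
Fix one position: (8-1)! = 5040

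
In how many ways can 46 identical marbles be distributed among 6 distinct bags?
C(46+6-1, 6-1) = C(51, 5) = 2349060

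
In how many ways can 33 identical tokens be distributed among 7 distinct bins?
C(33+7-1, 7-1) = C(39, 6) = 3262623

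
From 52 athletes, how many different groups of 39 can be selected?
C(52,39) = 52!/(39!×13!) = 635013559600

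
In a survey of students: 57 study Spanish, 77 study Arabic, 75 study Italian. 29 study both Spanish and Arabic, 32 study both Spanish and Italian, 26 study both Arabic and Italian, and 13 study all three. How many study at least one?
|A∪B∪C| = 57+77+75-29-32-26+13 = 135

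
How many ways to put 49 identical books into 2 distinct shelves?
C(49+2-1, 2-1) = C(50, 1) = 50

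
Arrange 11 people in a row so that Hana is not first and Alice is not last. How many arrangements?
By inclusion-exclusion: 11! - 2×(11-1)! + (11-2)! = 39916800 - 7257600 + 362880 = 33022080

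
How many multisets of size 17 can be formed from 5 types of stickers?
C(17+5-1, 5-1) = C(21, 4) = 5985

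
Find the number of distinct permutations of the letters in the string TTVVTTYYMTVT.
12! / (2! × 1! × 3! × 6!) = 55440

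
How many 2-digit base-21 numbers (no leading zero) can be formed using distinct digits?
First digit: 20 choices (nonzero). Then descending: 20 × 20 = 400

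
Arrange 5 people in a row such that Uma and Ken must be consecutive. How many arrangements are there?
Treat the 2 as one block: (5-2+1)! × 2! = 24 × 2 = 48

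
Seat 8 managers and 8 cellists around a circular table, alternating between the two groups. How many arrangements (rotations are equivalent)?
Fix one of the managers: (8-1)! ways for the remaining managers, × 8! ways for the cellists = 5040 × 40320 = 203212800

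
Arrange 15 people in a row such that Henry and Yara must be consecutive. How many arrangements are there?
Treat the 2 as one block: (15-2+1)! × 2! = 87178291200 × 2 = 174356582400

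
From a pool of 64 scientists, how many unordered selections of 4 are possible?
C(64,4) = 64!/(4!×60!) = 635376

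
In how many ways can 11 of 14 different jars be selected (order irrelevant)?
C(14,11) = 14!/(11!×3!) = 364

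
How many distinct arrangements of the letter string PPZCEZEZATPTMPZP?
16! / (4! × 5! × 2! × 2! × 1! × 1! × 1!) = 1816214400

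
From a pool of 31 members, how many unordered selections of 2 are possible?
C(31,2) = 31!/(2!×29!) = 465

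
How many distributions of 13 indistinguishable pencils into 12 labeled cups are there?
C(13+12-1, 12-1) = C(24, 11) = 2496144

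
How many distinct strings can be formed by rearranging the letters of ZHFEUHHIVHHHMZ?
14! / (1! × 1! × 2! × 1! × 1! × 1! × 1! × 6!) = 60540480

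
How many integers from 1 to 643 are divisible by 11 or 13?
⌊643/11⌋ + ⌊643/13⌋ - ⌊643/143⌋ = 58 + 49 - 4 = 103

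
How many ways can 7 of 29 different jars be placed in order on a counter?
P(29,7) = 29!/(29-7)! = 7866331200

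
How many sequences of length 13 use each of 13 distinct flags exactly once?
13! = 6227020800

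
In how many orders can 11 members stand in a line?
11! = 39916800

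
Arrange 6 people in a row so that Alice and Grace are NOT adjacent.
Total - adjacent = 6! - (6-1)!×2 = 720 - 240 = 480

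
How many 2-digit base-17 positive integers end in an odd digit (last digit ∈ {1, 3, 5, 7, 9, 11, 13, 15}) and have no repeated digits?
Last∈{1,3,5,7,9,11,13,15}. Last=0: 0. Last nonzero: 8×15×P(15,0) = 120. Total = 120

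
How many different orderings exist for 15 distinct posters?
15! = 1307674368000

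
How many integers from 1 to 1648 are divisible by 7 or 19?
⌊1648/7⌋ + ⌊1648/19⌋ - ⌊1648/133⌋ = 235 + 86 - 12 = 309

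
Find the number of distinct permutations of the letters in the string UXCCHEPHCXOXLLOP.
16! / (3! × 2! × 1! × 1! × 2! × 2! × 2! × 3!) = 36324288000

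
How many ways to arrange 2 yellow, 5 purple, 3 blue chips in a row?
10! / (2! × 5! × 3!) = 2520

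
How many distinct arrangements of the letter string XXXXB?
5! / (4! × 1!) = 5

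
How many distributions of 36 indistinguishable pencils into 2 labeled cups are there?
C(36+2-1, 2-1) = C(37, 1) = 37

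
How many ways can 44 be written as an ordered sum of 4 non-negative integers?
C(44+4-1, 4-1) = C(47, 3) = 16215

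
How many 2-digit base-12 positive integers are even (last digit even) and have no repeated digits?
Last∈{0,2,4,6,8,10}. Last=0: 11. Last nonzero: 5×10×P(10,0) = 50. Total = 61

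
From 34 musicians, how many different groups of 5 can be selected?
C(34,5) = 34!/(5!×29!) = 278256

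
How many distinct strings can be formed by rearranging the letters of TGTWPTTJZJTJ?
12! / (1! × 3! × 5! × 1! × 1! × 1!) = 665280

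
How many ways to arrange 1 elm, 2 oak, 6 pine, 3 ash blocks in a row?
12! / (1! × 2! × 6! × 3!) = 55440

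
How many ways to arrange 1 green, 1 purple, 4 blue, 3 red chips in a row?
9! / (1! × 1! × 4! × 3!) = 2520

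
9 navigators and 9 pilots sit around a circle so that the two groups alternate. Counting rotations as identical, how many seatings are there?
Fix one of the navigators: (9-1)! ways for the remaining navigators, × 9! ways for the pilots = 40320 × 362880 = 14631321600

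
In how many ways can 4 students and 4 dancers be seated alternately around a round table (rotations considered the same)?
Fix one of the students: (4-1)! ways for the remaining students, × 4! ways for the dancers = 6 × 24 = 144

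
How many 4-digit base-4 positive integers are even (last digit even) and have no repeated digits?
Last∈{0,2}. Last=0: 6. Last nonzero: 1×2×P(2,2) = 4. Total = 10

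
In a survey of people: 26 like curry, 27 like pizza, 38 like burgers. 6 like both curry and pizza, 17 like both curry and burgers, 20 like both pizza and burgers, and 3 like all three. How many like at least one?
|A∪B∪C| = 26+27+38-6-17-20+3 = 51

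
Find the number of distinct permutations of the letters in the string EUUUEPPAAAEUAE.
14! / (4! × 4! × 4! × 2!) = 3153150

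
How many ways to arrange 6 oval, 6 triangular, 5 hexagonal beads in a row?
17! / (6! × 6! × 5!) = 5717712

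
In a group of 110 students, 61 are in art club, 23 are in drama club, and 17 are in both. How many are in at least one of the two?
|A∪B| = |A| + |B| - |A∩B| = 61 + 23 - 17 = 67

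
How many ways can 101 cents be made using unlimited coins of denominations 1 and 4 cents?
Coefficient of x^101 in 1/(1-x^1) · 1/(1-x^4). Use j coins of 4 for j = 0..⌊101/4⌋ = 25, the rest in 1s: 25 + 1 = 26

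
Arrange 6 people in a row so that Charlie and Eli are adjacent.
Treat as block: (6-1)! × 2! = 120 × 2 = 240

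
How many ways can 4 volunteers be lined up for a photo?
4! = 24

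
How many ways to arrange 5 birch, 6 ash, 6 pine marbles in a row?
17! / (5! × 6! × 6!) = 5717712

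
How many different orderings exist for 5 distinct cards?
5! = 120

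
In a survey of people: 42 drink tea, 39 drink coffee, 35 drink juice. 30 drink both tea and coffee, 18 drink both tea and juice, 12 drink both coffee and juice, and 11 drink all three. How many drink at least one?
|A∪B∪C| = 42+39+35-30-18-12+11 = 67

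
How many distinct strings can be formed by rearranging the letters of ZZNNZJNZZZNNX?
13! / (1! × 6! × 1! × 5!) = 72072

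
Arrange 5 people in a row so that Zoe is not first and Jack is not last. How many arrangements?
By inclusion-exclusion: 5! - 2×(5-1)! + (5-2)! = 120 - 48 + 6 = 78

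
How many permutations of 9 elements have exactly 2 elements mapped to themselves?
Choose the 2 fixed points C(9,2) = 36, derange the rest: !7 = Σ_{j=0}^{7} (-1)^j·7!/j! = 5040 - 5040 + 2520 - 840 + 210 - 42 + 7 - 1 = 1854. Product = 36 × 1854 = 66744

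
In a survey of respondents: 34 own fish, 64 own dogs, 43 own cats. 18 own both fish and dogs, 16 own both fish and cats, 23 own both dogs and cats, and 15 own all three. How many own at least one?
|A∪B∪C| = 34+64+43-18-16-23+15 = 99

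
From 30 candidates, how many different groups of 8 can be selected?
C(30,8) = 30!/(8!×22!) = 5852925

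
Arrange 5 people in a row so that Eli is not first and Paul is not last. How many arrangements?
By inclusion-exclusion: 5! - 2×(5-1)! + (5-2)! = 120 - 48 + 6 = 78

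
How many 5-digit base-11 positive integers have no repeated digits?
First digit: 10 choices (nonzero). Then descending: 10 × 10 × 9 × 8 × 7 = 50400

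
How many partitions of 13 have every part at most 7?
Let r_j(i) = number of partitions of i into parts ≤ j, for i = 0..13. r_1(i) = 1 for all i; r_j(i) = r_{j-1}(i) + r_j(i-j). Rows j = 2..7: ≤2: 1 1 2 2 3 3 4 4 5 5 6 6 7 7; ≤3: 1 1 2 3 4 5 7 8 10 12 14 16 19 21; ≤4: 1 1 2 3 5 6 9 11 15 18 23 27 34 39; ≤5: 1 1 2 3 5 7 10 13 18 23 30 37 47 57; ≤6: 1 1 2 3 5 7 11 14 20 26 35 44 58 71; ≤7: 1 1 2 3 5 7 11 15 21 28 38 49 65 82. r_7(13) = 82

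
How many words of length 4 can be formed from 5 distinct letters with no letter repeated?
P(5,4) = 5!/(5-4)! = 120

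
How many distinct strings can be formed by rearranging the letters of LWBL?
4! / (1! × 1! × 2!) = 12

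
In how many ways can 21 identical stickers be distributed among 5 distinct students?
C(21+5-1, 5-1) = C(25, 4) = 12650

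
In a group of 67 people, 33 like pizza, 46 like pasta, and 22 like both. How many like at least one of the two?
|A∪B| = |A| + |B| - |A∩B| = 33 + 46 - 22 = 57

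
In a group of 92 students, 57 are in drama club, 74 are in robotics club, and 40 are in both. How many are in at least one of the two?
|A∪B| = |A| + |B| - |A∩B| = 57 + 74 - 40 = 91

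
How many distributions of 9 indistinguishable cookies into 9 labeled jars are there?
C(9+9-1, 9-1) = C(17, 8) = 24310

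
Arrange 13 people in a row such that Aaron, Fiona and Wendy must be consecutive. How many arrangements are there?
Treat the 3 as one block: (13-3+1)! × 3! = 39916800 × 6 = 239500800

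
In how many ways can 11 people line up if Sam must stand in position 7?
Fix one position: (11-1)! = 3628800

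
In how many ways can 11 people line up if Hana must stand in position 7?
Fix one position: (11-1)! = 3628800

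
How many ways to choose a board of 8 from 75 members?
C(75,8) = 75!/(8!×67!) = 16871053725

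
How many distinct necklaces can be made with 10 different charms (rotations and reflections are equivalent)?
(10-1)!/2 = 362880/2 = 181440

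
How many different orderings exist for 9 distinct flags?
9! = 362880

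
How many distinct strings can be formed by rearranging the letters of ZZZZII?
6! / (2! × 4!) = 15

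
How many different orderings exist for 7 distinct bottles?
7! = 5040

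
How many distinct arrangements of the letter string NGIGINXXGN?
10! / (3! × 3! × 2! × 2!) = 25200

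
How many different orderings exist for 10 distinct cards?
10! = 3628800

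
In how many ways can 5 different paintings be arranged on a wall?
5! = 120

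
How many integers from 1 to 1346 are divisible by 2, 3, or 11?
⌊1346/2⌋+⌊1346/3⌋+⌊1346/11⌋ - ⌊1346/6⌋-⌊1346/22⌋-⌊1346/33⌋ + ⌊1346/66⌋ = 673+448+122 - 224-61-40 + 20 = 938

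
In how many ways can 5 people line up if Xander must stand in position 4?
Fix one position: (5-1)! = 24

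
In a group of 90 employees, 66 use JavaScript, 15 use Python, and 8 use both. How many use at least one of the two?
|A∪B| = |A| + |B| - |A∩B| = 66 + 15 - 8 = 73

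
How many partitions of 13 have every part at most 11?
Let r_j(i) = number of partitions of i into parts ≤ j, for i = 0..13. r_1(i) = 1 for all i; r_j(i) = r_{j-1}(i) + r_j(i-j). Rows j = 2..11: ≤2: 1 1 2 2 3 3 4 4 5 5 6 6 7 7; ≤3: 1 1 2 3 4 5 7 8 10 12 14 16 19 21; ≤4: 1 1 2 3 5 6 9 11 15 18 23 27 34 39; ≤5: 1 1 2 3 5 7 10 13 18 23 30 37 47 57; ≤6: 1 1 2 3 5 7 11 14 20 26 35 44 58 71; ≤7: 1 1 2 3 5 7 11 15 21 28 38 49 65 82; ≤8: 1 1 2 3 5 7 11 15 22 29 40 52 70 89; ≤9: 1 1 2 3 5 7 11 15 22 30 41 54 73 94; ≤10: 1 1 2 3 5 7 11 15 22 30 42 55 75 97; ≤11: 1 1 2 3 5 7 11 15 22 30 42 56 76 99. r_11(13) = 99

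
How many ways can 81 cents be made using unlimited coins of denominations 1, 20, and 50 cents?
Coefficient of x^81 in 1/(1-x^1) · 1/(1-x^20) · 1/(1-x^50). Case on j = number of 50-cent coins (j = 0..1); remainder r = 81 - 50j is made from {1,20} in ⌊r/20⌋+1 ways. r = 81, 31 → 5 + 2 = 7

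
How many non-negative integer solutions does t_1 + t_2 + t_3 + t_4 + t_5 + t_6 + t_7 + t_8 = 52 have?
C(52+8-1, 8-1) = C(59, 7) = 341149446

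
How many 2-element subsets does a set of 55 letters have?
C(55,2) = 55!/(2!×53!) = 1485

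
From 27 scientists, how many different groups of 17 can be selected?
C(27,17) = 27!/(17!×10!) = 8436285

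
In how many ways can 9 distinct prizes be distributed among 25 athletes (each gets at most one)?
P(25,9) = 25!/(25-9)! = 741354768000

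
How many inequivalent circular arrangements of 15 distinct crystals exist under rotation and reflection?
(15-1)!/2 = 87178291200/2 = 43589145600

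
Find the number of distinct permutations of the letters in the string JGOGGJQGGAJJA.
13! / (5! × 4! × 2! × 1! × 1!) = 1081080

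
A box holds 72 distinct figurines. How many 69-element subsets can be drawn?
C(72,69) = 72!/(69!×3!) = 59640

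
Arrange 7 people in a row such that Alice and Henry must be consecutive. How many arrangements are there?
Treat the 2 as one block: (7-2+1)! × 2! = 720 × 2 = 1440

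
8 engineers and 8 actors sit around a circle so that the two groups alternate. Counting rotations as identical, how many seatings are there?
Fix one of the engineers: (8-1)! ways for the remaining engineers, × 8! ways for the actors = 5040 × 40320 = 203212800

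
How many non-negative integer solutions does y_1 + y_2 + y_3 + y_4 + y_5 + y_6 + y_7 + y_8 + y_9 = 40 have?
C(40+9-1, 9-1) = C(48, 8) = 377348994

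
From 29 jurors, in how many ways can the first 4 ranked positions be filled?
P(29,4) = 29!/(29-4)! = 570024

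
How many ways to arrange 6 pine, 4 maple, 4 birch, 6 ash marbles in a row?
20! / (6! × 4! × 4! × 6!) = 8147739600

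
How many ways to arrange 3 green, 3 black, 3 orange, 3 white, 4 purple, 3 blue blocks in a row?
19! / (3! × 3! × 3! × 3! × 4! × 3!) = 651819168000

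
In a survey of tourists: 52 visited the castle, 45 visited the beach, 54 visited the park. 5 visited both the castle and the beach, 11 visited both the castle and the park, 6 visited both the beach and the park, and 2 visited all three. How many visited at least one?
|A∪B∪C| = 52+45+54-5-11-6+2 = 131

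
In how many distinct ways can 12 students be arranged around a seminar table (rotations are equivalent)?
Circular: fix one position, arrange the rest. (12-1)! = 39916800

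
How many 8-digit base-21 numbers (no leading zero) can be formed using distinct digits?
First digit: 20 choices (nonzero). Then descending: 20 × 20 × 19 × 18 × 17 × 16 × 15 × 14 = 7814016000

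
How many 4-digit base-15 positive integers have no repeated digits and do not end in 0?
Last digit: 14 nonzero choices. First digit: 13 (nonzero, ≠last). Middle 2: P(13,2) = 156. Total = 28392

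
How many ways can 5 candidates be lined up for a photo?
5! = 120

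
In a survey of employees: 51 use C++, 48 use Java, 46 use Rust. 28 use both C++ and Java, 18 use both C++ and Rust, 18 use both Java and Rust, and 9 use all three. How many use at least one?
|A∪B∪C| = 51+48+46-28-18-18+9 = 90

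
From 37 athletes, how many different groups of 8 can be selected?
C(37,8) = 37!/(8!×29!) = 38608020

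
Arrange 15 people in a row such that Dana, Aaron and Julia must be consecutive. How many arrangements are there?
Treat the 3 as one block: (15-3+1)! × 3! = 6227020800 × 6 = 37362124800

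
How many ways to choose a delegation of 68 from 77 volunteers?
C(77,68) = 77!/(68!×9!) = 161322559475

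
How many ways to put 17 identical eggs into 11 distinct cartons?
C(17+11-1, 11-1) = C(27, 10) = 8436285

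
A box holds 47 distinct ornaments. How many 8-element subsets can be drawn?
C(47,8) = 47!/(8!×39!) = 314457495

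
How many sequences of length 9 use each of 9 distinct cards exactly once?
9! = 362880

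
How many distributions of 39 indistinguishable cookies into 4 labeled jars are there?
C(39+4-1, 4-1) = C(42, 3) = 11480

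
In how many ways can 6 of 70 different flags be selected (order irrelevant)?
C(70,6) = 70!/(6!×64!) = 131115985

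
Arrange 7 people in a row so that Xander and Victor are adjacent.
Treat as block: (7-1)! × 2! = 720 × 2 = 1440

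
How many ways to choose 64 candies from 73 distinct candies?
C(73,64) = 73!/(64!×9!) = 97082021465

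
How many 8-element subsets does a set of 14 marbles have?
C(14,8) = 14!/(8!×6!) = 3003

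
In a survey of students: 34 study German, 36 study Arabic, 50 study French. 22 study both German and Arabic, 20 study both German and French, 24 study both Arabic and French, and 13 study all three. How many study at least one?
|A∪B∪C| = 34+36+50-22-20-24+13 = 67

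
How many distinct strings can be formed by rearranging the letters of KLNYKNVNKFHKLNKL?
16! / (1! × 4! × 1! × 3! × 5! × 1! × 1!) = 1210809600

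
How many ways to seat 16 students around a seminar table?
Circular: fix one position, arrange the rest. (16-1)! = 1307674368000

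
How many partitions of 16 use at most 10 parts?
By conjugation, equals partitions of 16 into parts ≤ 10. Let r_j(i) = number of partitions of i into parts ≤ j, for i = 0..16. r_1(i) = 1 for all i; r_j(i) = r_{j-1}(i) + r_j(i-j). Rows j = 2..10: ≤2: 1 1 2 2 3 3 4 4 5 5 6 6 7 7 8 8 9; ≤3: 1 1 2 3 4 5 7 8 10 12 14 16 19 21 24 27 30; ≤4: 1 1 2 3 5 6 9 11 15 18 23 27 34 39 47 54 64; ≤5: 1 1 2 3 5 7 10 13 18 23 30 37 47 57 70 84 101; ≤6: 1 1 2 3 5 7 11 14 20 26 35 44 58 71 90 110 136; ≤7: 1 1 2 3 5 7 11 15 21 28 38 49 65 82 105 131 164; ≤8: 1 1 2 3 5 7 11 15 22 29 40 52 70 89 116 146 186; ≤9: 1 1 2 3 5 7 11 15 22 30 41 54 73 94 123 157 201; ≤10: 1 1 2 3 5 7 11 15 22 30 42 55 75 97 128 164 212. r_10(16) = 212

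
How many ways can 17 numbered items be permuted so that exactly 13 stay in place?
Choose the 13 fixed points C(17,13) = 2380, derange the rest: !4 = Σ_{j=0}^{4} (-1)^j·4!/j! = 24 - 24 + 12 - 4 + 1 = 9. Product = 2380 × 9 = 21420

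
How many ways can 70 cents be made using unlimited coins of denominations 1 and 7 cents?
Coefficient of x^70 in 1/(1-x^1) · 1/(1-x^7). Use j coins of 7 for j = 0..⌊70/7⌋ = 10, the rest in 1s: 10 + 1 = 11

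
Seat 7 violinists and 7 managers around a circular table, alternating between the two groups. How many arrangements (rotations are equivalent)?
Fix one of the violinists: (7-1)! ways for the remaining violinists, × 7! ways for the managers = 720 × 5040 = 3628800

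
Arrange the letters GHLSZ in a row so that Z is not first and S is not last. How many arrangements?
By inclusion-exclusion: 5! - 2×(5-1)! + (5-2)! = 120 - 48 + 6 = 78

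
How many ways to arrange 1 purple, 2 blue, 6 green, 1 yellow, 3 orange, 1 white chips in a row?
14! / (1! × 2! × 6! × 1! × 3! × 1!) = 10090080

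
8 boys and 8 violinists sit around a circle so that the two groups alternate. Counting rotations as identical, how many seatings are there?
Fix one of the boys: (8-1)! ways for the remaining boys, × 8! ways for the violinists = 5040 × 40320 = 203212800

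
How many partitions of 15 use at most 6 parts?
By conjugation, equals partitions of 15 into parts ≤ 6. Let r_j(i) = number of partitions of i into parts ≤ j, for i = 0..15. r_1(i) = 1 for all i; r_j(i) = r_{j-1}(i) + r_j(i-j). Rows j = 2..6: ≤2: 1 1 2 2 3 3 4 4 5 5 6 6 7 7 8 8; ≤3: 1 1 2 3 4 5 7 8 10 12 14 16 19 21 24 27; ≤4: 1 1 2 3 5 6 9 11 15 18 23 27 34 39 47 54; ≤5: 1 1 2 3 5 7 10 13 18 23 30 37 47 57 70 84; ≤6: 1 1 2 3 5 7 11 14 20 26 35 44 58 71 90 110. r_6(15) = 110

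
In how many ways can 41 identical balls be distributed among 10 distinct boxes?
C(41+10-1, 10-1) = C(50, 9) = 2505433700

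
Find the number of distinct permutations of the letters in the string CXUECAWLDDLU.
12! / (2! × 1! × 1! × 2! × 1! × 2! × 2! × 1!) = 29937600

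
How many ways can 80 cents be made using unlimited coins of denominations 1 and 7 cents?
Coefficient of x^80 in 1/(1-x^1) · 1/(1-x^7). Use j coins of 7 for j = 0..⌊80/7⌋ = 11, the rest in 1s: 11 + 1 = 12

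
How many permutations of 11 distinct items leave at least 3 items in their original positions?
Exactly j fixed points: C(11,j)·!(11-j); sum over j ≥ 3 (derangement numbers via !m = (m-1)·(!(m-1) + !(m-2)): !0..!8 = 1, 0, 1, 2, 9, 44, 265, 1854, 14833). Σ_{j=3}^{11} C(11,j)·!(11-j) = C(11,3)·!8 + C(11,4)·!7 + C(11,5)·!6 + C(11,6)·!5 + C(11,7)·!4 + C(11,8)·!3 + C(11,9)·!2 + C(11,10)·!1 + C(11,11)·!0 = 165·14833 + 330·1854 + 462·265 + 462·44 + 330·9 + 165·2 + 55·1 + 11·0 + 1·1 = 3205379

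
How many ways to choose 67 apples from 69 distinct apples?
C(69,67) = 69!/(67!×2!) = 2346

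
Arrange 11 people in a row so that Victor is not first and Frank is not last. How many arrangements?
By inclusion-exclusion: 11! - 2×(11-1)! + (11-2)! = 39916800 - 7257600 + 362880 = 33022080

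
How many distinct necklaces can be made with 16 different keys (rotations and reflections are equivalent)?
(16-1)!/2 = 1307674368000/2 = 653837184000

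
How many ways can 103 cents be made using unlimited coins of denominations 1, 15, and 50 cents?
Coefficient of x^103 in 1/(1-x^1) · 1/(1-x^15) · 1/(1-x^50). Case on j = number of 50-cent coins (j = 0..2); remainder r = 103 - 50j is made from {1,15} in ⌊r/15⌋+1 ways. r = 103, 53, 3 → 7 + 4 + 1 = 12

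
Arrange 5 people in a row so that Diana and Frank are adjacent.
Treat as block: (5-1)! × 2! = 24 × 2 = 48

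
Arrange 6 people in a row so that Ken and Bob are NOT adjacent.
Total - adjacent = 6! - (6-1)!×2 = 720 - 240 = 480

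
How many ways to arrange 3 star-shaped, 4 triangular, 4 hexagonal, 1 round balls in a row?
12! / (3! × 4! × 4! × 1!) = 138600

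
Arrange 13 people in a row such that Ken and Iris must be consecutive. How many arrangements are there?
Treat the 2 as one block: (13-2+1)! × 2! = 479001600 × 2 = 958003200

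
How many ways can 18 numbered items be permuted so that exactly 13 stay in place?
Choose the 13 fixed points C(18,13) = 8568, derange the rest: !5 = Σ_{j=0}^{5} (-1)^j·5!/j! = 120 - 120 + 60 - 20 + 5 - 1 = 44. Product = 8568 × 44 = 376992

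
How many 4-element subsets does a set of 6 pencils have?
C(6,4) = 6!/(4!×2!) = 15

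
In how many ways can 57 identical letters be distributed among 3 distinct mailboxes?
C(57+3-1, 3-1) = C(59, 2) = 1711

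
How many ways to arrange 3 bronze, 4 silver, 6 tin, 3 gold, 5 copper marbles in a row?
21! / (3! × 4! × 6! × 3! × 5!) = 684410126400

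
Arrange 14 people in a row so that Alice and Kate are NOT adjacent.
Total - adjacent = 14! - (14-1)!×2 = 87178291200 - 12454041600 = 74724249600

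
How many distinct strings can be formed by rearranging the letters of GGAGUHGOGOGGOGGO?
16! / (1! × 1! × 4! × 9! × 1!) = 2402400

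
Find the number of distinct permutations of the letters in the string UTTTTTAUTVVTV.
13! / (7! × 2! × 1! × 3!) = 102960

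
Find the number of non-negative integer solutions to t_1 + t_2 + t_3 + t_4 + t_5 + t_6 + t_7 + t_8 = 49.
C(49+8-1, 8-1) = C(56, 7) = 231917400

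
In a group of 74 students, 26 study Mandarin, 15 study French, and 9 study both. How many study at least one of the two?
|A∪B| = |A| + |B| - |A∩B| = 26 + 15 - 9 = 32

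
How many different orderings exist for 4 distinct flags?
4! = 24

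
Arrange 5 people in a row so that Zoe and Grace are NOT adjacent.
Total - adjacent = 5! - (5-1)!×2 = 120 - 48 = 72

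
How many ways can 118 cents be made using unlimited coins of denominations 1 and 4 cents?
Coefficient of x^118 in 1/(1-x^1) · 1/(1-x^4). Use j coins of 4 for j = 0..⌊118/4⌋ = 29, the rest in 1s: 29 + 1 = 30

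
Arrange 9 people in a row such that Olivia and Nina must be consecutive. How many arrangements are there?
Treat the 2 as one block: (9-2+1)! × 2! = 40320 × 2 = 80640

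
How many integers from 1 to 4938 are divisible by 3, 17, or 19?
⌊4938/3⌋+⌊4938/17⌋+⌊4938/19⌋ - ⌊4938/51⌋-⌊4938/57⌋-⌊4938/323⌋ + ⌊4938/969⌋ = 1646+290+259 - 96-86-15 + 5 = 2003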